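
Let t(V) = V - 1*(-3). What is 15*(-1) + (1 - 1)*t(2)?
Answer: -15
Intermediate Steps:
t(V) = 3 + V (t(V) = V + 3 = 3 + V)
15*(-1) + (1 - 1)*t(2) = 15*(-1) + (1 - 1)*(3 + 2) = -15 + 0*5 = -15 + 0 = -15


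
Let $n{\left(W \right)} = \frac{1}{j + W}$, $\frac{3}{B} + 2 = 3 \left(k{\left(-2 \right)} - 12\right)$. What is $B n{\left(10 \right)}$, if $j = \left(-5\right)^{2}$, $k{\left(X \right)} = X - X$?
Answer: $- \frac{3}{1330} \approx -0.0022556$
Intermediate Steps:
$k{\left(X \right)} = 0$
$j = 25$
$B = - \frac{3}{38}$ ($B = \frac{3}{-2 + 3 \left(0 - 12\right)} = \frac{3}{-2 + 3 \left(-12\right)} = \frac{3}{-2 - 36} = \frac{3}{-38} = 3 \left(- \frac{1}{38}\right) = - \frac{3}{38} \approx -0.078947$)
$n{\left(W \right)} = \frac{1}{25 + W}$
$B n{\left(10 \right)} = - \frac{3}{38 \left(25 + 10\right)} = - \frac{3}{38 \cdot 35} = \left(- \frac{3}{38}\right) \frac{1}{35} = - \frac{3}{1330}$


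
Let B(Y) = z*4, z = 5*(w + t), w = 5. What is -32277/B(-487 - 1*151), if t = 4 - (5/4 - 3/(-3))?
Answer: -10759/45 ≈ -239.09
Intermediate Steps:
t = 7/4 (t = 4 - (5*(¼) - 3*(-⅓)) = 4 - (5/4 + 1) = 4 - 1*9/4 = 4 - 9/4 = 7/4 ≈ 1.7500)
z = 135/4 (z = 5*(5 + 7/4) = 5*(27/4) = 135/4 ≈ 33.750)
B(Y) = 135 (B(Y) = (135/4)*4 = 135)
-32277/B(-487 - 1*151) = -32277/135 = -32277*1/135 = -10759/45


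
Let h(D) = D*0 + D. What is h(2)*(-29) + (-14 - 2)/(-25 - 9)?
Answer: -978/17 ≈ -57.529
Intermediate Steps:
h(D) = D (h(D) = 0 + D = D)
h(2)*(-29) + (-14 - 2)/(-25 - 9) = 2*(-29) + (-14 - 2)/(-25 - 9) = -58 - 16/(-34) = -58 - 16*(-1/34) = -58 + 8/17 = -978/17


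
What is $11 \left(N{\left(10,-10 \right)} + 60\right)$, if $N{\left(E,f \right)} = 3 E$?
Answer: $990$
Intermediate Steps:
$11 \left(N{\left(10,-10 \right)} + 60\right) = 11 \left(3 \cdot 10 + 60\right) = 11 \left(30 + 60\right) = 11 \cdot 90 = 990$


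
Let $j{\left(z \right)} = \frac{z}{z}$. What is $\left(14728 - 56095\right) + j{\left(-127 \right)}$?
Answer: $-41366$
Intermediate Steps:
$j{\left(z \right)} = 1$
$\left(14728 - 56095\right) + j{\left(-127 \right)} = \left(14728 - 56095\right) + 1 = -41367 + 1 = -41366$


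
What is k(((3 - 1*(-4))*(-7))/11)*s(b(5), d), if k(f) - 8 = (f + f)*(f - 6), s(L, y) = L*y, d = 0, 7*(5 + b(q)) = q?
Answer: 0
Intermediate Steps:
b(q) = -5 + q/7
k(f) = 8 + 2*f*(-6 + f) (k(f) = 8 + (f + f)*(f - 6) = 8 + (2*f)*(-6 + f) = 8 + 2*f*(-6 + f))
k(((3 - 1*(-4))*(-7))/11)*s(b(5), d) = (8 - 12*(3 - 1*(-4))*(-7)/11 + 2*(((3 - 1*(-4))*(-7))/11)²)*((-5 + (⅐)*5)*0) = (8 - 12*(3 + 4)*(-7)/11 + 2*(((3 + 4)*(-7))*(1/11))²)*((-5 + 5/7)*0) = (8 - 12*7*(-7)/11 + 2*((7*(-7))*(1/11))²)*(-30/7*0) = (8 - (-588)/11 + 2*(-49*1/11)²)*0 = (8 - 12*(-49/11) + 2*(-49/11)²)*0 = (8 + 588/11 + 2*(2401/121))*0 = (8 + 588/11 + 4802/121)*0 = (12238/121)*0 = 0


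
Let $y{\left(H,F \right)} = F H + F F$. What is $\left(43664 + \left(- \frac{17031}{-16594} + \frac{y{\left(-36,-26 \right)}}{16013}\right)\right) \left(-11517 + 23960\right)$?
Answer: $\frac{144372214535962177}{265719722} \approx 5.4333 \cdot 10^{8}$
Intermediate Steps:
$y{\left(H,F \right)} = F^{2} + F H$ ($y{\left(H,F \right)} = F H + F^{2} = F^{2} + F H$)
$\left(43664 + \left(- \frac{17031}{-16594} + \frac{y{\left(-36,-26 \right)}}{16013}\right)\right) \left(-11517 + 23960\right) = \left(43664 + \left(- \frac{17031}{-16594} + \frac{\left(-26\right) \left(-26 - 36\right)}{16013}\right)\right) \left(-11517 + 23960\right) = \left(43664 + \left(\left(-17031\right) \left(- \frac{1}{16594}\right) + \left(-26\right) \left(-62\right) \frac{1}{16013}\right)\right) 12443 = \left(43664 + \left(\frac{17031}{16594} + 1612 \cdot \frac{1}{16013}\right)\right) 12443 = \left(43664 + \left(\frac{17031}{16594} + \frac{1612}{16013}\right)\right) 12443 = \left(43664 + \frac{299466931}{265719722}\right) 12443 = \frac{11602685408339}{265719722} \cdot 12443 = \frac{144372214535962177}{265719722}$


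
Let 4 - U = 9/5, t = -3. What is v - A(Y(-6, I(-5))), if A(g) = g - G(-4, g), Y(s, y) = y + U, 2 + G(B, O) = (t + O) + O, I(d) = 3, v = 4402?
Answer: 22011/5 ≈ 4402.2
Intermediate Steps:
U = 11/5 (U = 4 - 9/5 = 11/5 ≈ 2.2000)
G(B, O) = -5 + 2*O (G(B, O) = -2 + ((-3 + O) + O) = -2 + (-3 + 2*O) = -5 + 2*O)
Y(s, y) = 11/5 + y (Y(s, y) = y + 11/5 = 11/5 + y)
A(g) = 5 - g (A(g) = g - (-5 + 2*g) = g + (5 - 2*g) = 5 - g)
v - A(Y(-6, I(-5))) = 4402 - (5 - (11/5 + 3)) = 4402 - (5 - 1*26/5) = 4402 - (5 - 26/5) = 4402 - 1*(-1/5) = 4402 + 1/5 = 22011/5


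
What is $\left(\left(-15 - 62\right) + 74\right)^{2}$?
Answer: $9$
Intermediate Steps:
$\left(\left(-15 - 62\right) + 74\right)^{2} = \left(-77 + 74\right)^{2} = \left(-3\right)^{2} = 9$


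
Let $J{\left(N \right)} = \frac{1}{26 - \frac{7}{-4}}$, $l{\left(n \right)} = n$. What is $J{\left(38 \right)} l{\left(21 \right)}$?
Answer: $\frac{28}{37} \approx 0.75676$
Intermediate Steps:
$J{\left(N \right)} = \frac{4}{111}$ ($J{\left(N \right)} = \frac{1}{26 - - \frac{7}{4}} = \frac{1}{26 + \frac{7}{4}} = \frac{1}{\frac{111}{4}} = \frac{4}{111}$)
$J{\left(38 \right)} l{\left(21 \right)} = \frac{4}{111} \cdot 21 = \frac{28}{37}$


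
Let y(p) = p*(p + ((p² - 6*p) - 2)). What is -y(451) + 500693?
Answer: -90215251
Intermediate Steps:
y(p) = p*(-2 + p² - 5*p) (y(p) = p*(p + (-2 + p² - 6*p)) = p*(-2 + p² - 5*p))
-y(451) + 500693 = -451*(-2 + 451² - 5*451) + 500693 = -451*(-2 + 203401 - 2255) + 500693 = -451*201144 + 500693 = -1*90715944 + 500693 = -90715944 + 500693 = -90215251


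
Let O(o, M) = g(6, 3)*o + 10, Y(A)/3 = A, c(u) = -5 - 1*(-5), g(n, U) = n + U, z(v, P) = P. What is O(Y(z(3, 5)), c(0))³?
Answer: 3048625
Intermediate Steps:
g(n, U) = U + n
c(u) = 0 (c(u) = -5 + 5 = 0)
Y(A) = 3*A
O(o, M) = 10 + 9*o (O(o, M) = (3 + 6)*o + 10 = 9*o + 10 = 10 + 9*o)
O(Y(z(3, 5)), c(0))³ = (10 + 9*(3*5))³ = (10 + 9*15)³ = (10 + 135)³ = 145³ = 3048625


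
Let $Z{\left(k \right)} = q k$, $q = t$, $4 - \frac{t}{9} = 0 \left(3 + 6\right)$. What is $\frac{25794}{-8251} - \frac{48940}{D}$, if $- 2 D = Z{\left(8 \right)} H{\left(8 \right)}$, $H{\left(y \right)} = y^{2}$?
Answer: $\frac{41521609}{19010304} \approx 2.1842$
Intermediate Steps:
$t = 36$ ($t = 36 - 9 \cdot 0 \left(3 + 6\right) = 36 - 9 \cdot 0 \cdot 9 = 36 - 0 = 36 + 0 = 36$)
$q = 36$
$Z{\left(k \right)} = 36 k$
$D = -9216$ ($D = - \frac{36 \cdot 8 \cdot 8^{2}}{2} = - \frac{288 \cdot 64}{2} = \left(- \frac{1}{2}\right) 18432 = -9216$)
$\frac{25794}{-8251} - \frac{48940}{D} = \frac{25794}{-8251} - \frac{48940}{-9216} = 25794 \left(- \frac{1}{8251}\right) - - \frac{12235}{2304} = - \frac{25794}{8251} + \frac{12235}{2304} = \frac{41521609}{19010304}$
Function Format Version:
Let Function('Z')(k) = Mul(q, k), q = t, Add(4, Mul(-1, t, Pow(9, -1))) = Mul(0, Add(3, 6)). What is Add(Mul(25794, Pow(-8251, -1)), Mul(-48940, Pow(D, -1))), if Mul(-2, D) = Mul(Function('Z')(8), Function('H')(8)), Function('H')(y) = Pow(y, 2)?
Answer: Rational(41521609, 19010304) ≈ 2.1842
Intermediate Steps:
t = 36 (t = Add(36, Mul(-9, Mul(0, Add(3, 6)))) = Add(36, Mul(-9, Mul(0, 9))) = Add(36, Mul(-9, 0)) = Add(36, 0) = 36)
q = 36
Function('Z')(k) = Mul(36, k)
D = -9216 (D = Mul(Rational(-1, 2), Mul(Mul(36, 8), Pow(8, 2))) = Mul(Rational(-1, 2), Mul(288, 64)) = Mul(Rational(-1, 2), 18432) = -9216)
Add(Mul(25794, Pow(-8251, -1)), Mul(-48940, Pow(D, -1))) = Add(Mul(25794, Pow(-8251, -1)), Mul(-48940, Pow(-9216, -1))) = Add(Mul(25794, Rational(-1, 8251)), Mul(-48940, Rational(-1, 9216))) = Add(Rational(-25794, 8251), Rational(12235, 2304)) = Rational(41521609, 19010304)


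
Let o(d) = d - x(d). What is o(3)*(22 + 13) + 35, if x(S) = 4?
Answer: 0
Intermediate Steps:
o(d) = -4 + d (o(d) = d - 1*4 = d - 4 = -4 + d)
o(3)*(22 + 13) + 35 = (-4 + 3)*(22 + 13) + 35 = -1*35 + 35 = -35 + 35 = 0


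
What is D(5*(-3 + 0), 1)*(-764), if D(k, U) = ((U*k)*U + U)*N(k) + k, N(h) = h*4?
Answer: -630300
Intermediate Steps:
N(h) = 4*h
D(k, U) = k + 4*k*(U + k*U²) (D(k, U) = ((U*k)*U + U)*(4*k) + k = (k*U² + U)*(4*k) + k = (U + k*U²)*(4*k) + k = 4*k*(U + k*U²) + k = k + 4*k*(U + k*U²))
D(5*(-3 + 0), 1)*(-764) = ((5*(-3 + 0))*(1 + 4*1 + 4*(5*(-3 + 0))*1²))*(-764) = ((5*(-3))*(1 + 4 + 4*(5*(-3))*1))*(-764) = -15*(1 + 4 + 4*(-15)*1)*(-764) = -15*(1 + 4 - 60)*(-764) = -15*(-55)*(-764) = 825*(-764) = -630300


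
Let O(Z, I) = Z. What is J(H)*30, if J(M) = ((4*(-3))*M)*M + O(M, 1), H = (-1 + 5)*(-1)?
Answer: -5880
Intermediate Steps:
H = -4 (H = 4*(-1) = -4)
J(M) = M - 12*M**2 (J(M) = ((4*(-3))*M)*M + M = (-12*M)*M + M = -12*M**2 + M = M - 12*M**2)
J(H)*30 = -4*(1 - 12*(-4))*30 = -4*(1 + 48)*30 = -4*49*30 = -196*30 = -5880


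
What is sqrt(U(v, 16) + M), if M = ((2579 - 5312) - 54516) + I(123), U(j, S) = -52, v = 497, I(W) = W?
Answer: I*sqrt(57178) ≈ 239.12*I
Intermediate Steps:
M = -57126 (M = ((2579 - 5312) - 54516) + 123 = (-2733 - 54516) + 123 = -57249 + 123 = -57126)
sqrt(U(v, 16) + M) = sqrt(-52 - 57126) = sqrt(-57178) = I*sqrt(57178)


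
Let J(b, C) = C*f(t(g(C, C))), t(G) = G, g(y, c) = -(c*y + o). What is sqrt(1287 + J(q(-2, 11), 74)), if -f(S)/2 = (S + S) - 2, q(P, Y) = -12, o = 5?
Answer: sqrt(1623959) ≈ 1274.3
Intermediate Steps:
g(y, c) = -5 - c*y (g(y, c) = -(c*y + 5) = -(5 + c*y) = -5 - c*y)
f(S) = 4 - 4*S (f(S) = -2*((S + S) - 2) = -2*(2*S - 2) = -2*(-2 + 2*S) = 4 - 4*S)
J(b, C) = C*(24 + 4*C**2) (J(b, C) = C*(4 - 4*(-5 - C*C)) = C*(4 - 4*(-5 - C**2)) = C*(4 + (20 + 4*C**2)) = C*(24 + 4*C**2))
sqrt(1287 + J(q(-2, 11), 74)) = sqrt(1287 + 4*74*(6 + 74**2)) = sqrt(1287 + 4*74*(6 + 5476)) = sqrt(1287 + 4*74*5482) = sqrt(1287 + 1622672) = sqrt(1623959)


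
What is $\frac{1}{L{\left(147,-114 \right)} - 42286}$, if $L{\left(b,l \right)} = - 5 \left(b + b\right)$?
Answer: $- \frac{1}{43756} \approx -2.2854 \cdot 10^{-5}$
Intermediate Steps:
$L{\left(b,l \right)} = - 10 b$ ($L{\left(b,l \right)} = - 5 \cdot 2 b = - 10 b$)
$\frac{1}{L{\left(147,-114 \right)} - 42286} = \frac{1}{\left(-10\right) 147 - 42286} = \frac{1}{-1470 - 42286} = \frac{1}{-43756} = - \frac{1}{43756}$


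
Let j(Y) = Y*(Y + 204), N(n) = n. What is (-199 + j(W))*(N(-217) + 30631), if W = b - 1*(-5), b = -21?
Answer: -97537698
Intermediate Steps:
W = -16 (W = -21 - 1*(-5) = -21 + 5 = -16)
j(Y) = Y*(204 + Y)
(-199 + j(W))*(N(-217) + 30631) = (-199 - 16*(204 - 16))*(-217 + 30631) = (-199 - 16*188)*30414 = (-199 - 3008)*30414 = -3207*30414 = -97537698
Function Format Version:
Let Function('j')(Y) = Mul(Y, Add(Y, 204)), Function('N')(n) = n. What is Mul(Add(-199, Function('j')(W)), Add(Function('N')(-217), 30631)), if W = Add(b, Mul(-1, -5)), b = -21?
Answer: -97537698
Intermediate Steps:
W = -16 (W = Add(-21, Mul(-1, -5)) = Add(-21, 5) = -16)
Function('j')(Y) = Mul(Y, Add(204, Y))
Mul(Add(-199, Function('j')(W)), Add(Function('N')(-217), 30631)) = Mul(Add(-199, Mul(-16, Add(204, -16))), Add(-217, 30631)) = Mul(Add(-199, Mul(-16, 188)), 30414) = Mul(Add(-199, -3008), 30414) = Mul(-3207, 30414) = -97537698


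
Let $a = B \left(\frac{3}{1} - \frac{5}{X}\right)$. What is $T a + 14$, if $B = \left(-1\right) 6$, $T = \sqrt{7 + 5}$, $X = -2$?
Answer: $14 - 66 \sqrt{3} \approx -100.32$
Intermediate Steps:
$T = 2 \sqrt{3}$ ($T = \sqrt{12} = 2 \sqrt{3} \approx 3.4641$)
$B = -6$
$a = -33$ ($a = - 6 \left(\frac{3}{1} - \frac{5}{-2}\right) = - 6 \left(3 \cdot 1 - - \frac{5}{2}\right) = - 6 \left(3 + \frac{5}{2}\right) = \left(-6\right) \frac{11}{2} = -33$)
$T a + 14 = 2 \sqrt{3} \left(-33\right) + 14 = - 66 \sqrt{3} + 14 = 14 - 66 \sqrt{3}$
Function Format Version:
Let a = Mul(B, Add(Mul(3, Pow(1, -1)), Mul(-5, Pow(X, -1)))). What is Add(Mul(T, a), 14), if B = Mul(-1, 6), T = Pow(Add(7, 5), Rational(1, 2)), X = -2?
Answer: Add(14, Mul(-66, Pow(3, Rational(1, 2)))) ≈ -100.32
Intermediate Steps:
T = Mul(2, Pow(3, Rational(1, 2))) (T = Pow(12, Rational(1, 2)) = Mul(2, Pow(3, Rational(1, 2))) ≈ 3.4641)
B = -6
a = -33 (a = Mul(-6, Add(Mul(3, Pow(1, -1)), Mul(-5, Pow(-2, -1)))) = Mul(-6, Add(Mul(3, 1), Mul(-5, Rational(-1, 2)))) = Mul(-6, Add(3, Rational(5, 2))) = Mul(-6, Rational(11, 2)) = -33)
Add(Mul(T, a), 14) = Add(Mul(Mul(2, Pow(3, Rational(1, 2))), -33), 14) = Add(Mul(-66, Pow(3, Rational(1, 2))), 14) = Add(14, Mul(-66, Pow(3, Rational(1, 2))))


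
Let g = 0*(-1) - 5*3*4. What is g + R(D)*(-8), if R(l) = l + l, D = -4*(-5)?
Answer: -380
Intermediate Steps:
D = 20
R(l) = 2*l
g = -60 (g = 0 - 15*4 = 0 - 60 = -60)
g + R(D)*(-8) = -60 + (2*20)*(-8) = -60 + 40*(-8) = -60 - 320 = -380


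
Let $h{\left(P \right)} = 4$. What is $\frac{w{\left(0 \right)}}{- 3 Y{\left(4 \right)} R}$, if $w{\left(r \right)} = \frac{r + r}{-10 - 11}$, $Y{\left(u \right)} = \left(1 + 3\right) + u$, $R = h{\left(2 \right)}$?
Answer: $0$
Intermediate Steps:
$R = 4$
$Y{\left(u \right)} = 4 + u$
$w{\left(r \right)} = - \frac{2 r}{21}$ ($w{\left(r \right)} = \frac{2 r}{-21} = 2 r \left(- \frac{1}{21}\right) = - \frac{2 r}{21}$)
$\frac{w{\left(0 \right)}}{- 3 Y{\left(4 \right)} R} = \frac{\left(- \frac{2}{21}\right) 0}{- 3 \left(4 + 4\right) 4} = \frac{0}{\left(-3\right) 8 \cdot 4} = \frac{0}{\left(-24\right) 4} = \frac{0}{-96} = 0 \left(- \frac{1}{96}\right) = 0$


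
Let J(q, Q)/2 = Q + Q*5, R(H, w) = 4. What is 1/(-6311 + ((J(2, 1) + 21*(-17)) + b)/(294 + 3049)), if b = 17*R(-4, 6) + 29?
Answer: -3343/21097921 ≈ -0.00015845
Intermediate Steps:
J(q, Q) = 12*Q (J(q, Q) = 2*(Q + Q*5) = 2*(Q + 5*Q) = 2*(6*Q) = 12*Q)
b = 97 (b = 17*4 + 29 = 68 + 29 = 97)
1/(-6311 + ((J(2, 1) + 21*(-17)) + b)/(294 + 3049)) = 1/(-6311 + ((12*1 + 21*(-17)) + 97)/(294 + 3049)) = 1/(-6311 + ((12 - 357) + 97)/3343) = 1/(-6311 + (-345 + 97)*(1/3343)) = 1/(-6311 - 248*1/3343) = 1/(-6311 - 248/3343) = 1/(-21097921/3343) = -3343/21097921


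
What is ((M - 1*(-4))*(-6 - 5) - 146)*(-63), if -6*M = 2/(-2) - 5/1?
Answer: 12663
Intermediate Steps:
M = 1 (M = -(2/(-2) - 5/1)/6 = -(2*(-½) - 5*1)/6 = -(-1 - 5)/6 = -⅙*(-6) = 1)
((M - 1*(-4))*(-6 - 5) - 146)*(-63) = ((1 - 1*(-4))*(-6 - 5) - 146)*(-63) = ((1 + 4)*(-11) - 146)*(-63) = (5*(-11) - 146)*(-63) = (-55 - 146)*(-63) = -201*(-63) = 12663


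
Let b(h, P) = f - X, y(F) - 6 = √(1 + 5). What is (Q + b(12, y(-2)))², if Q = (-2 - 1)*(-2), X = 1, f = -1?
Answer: 16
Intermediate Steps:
Q = 6 (Q = -3*(-2) = 6)
y(F) = 6 + √6 (y(F) = 6 + √(1 + 5) = 6 + √6)
b(h, P) = -2 (b(h, P) = -1 - 1*1 = -1 - 1 = -2)
(Q + b(12, y(-2)))² = (6 - 2)² = 4² = 16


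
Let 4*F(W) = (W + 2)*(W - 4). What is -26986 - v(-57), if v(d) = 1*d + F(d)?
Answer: -111071/4 ≈ -27768.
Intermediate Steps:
F(W) = (-4 + W)*(2 + W)/4 (F(W) = ((W + 2)*(W - 4))/4 = ((2 + W)*(-4 + W))/4 = ((-4 + W)*(2 + W))/4 = (-4 + W)*(2 + W)/4)
v(d) = -2 + d/2 + d²/4 (v(d) = 1*d + (-2 - d/2 + d²/4) = d + (-2 - d/2 + d²/4) = -2 + d/2 + d²/4)
-26986 - v(-57) = -26986 - (-2 + (½)*(-57) + (¼)*(-57)²) = -26986 - (-2 - 57/2 + (¼)*3249) = -26986 - (-2 - 57/2 + 3249/4) = -26986 - 1*3127/4 = -26986 - 3127/4 = -111071/4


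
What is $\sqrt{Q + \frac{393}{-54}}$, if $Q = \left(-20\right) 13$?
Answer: $\frac{i \sqrt{9622}}{6} \approx 16.349 i$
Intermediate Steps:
$Q = -260$
$\sqrt{Q + \frac{393}{-54}} = \sqrt{-260 + \frac{393}{-54}} = \sqrt{-260 + 393 \left(- \frac{1}{54}\right)} = \sqrt{-260 - \frac{131}{18}} = \sqrt{- \frac{4811}{18}} = \frac{i \sqrt{9622}}{6}$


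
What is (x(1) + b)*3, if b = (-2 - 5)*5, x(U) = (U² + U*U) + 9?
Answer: -72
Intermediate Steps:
x(U) = 9 + 2*U² (x(U) = (U² + U²) + 9 = 2*U² + 9 = 9 + 2*U²)
b = -35 (b = -7*5 = -35)
(x(1) + b)*3 = ((9 + 2*1²) - 35)*3 = ((9 + 2*1) - 35)*3 = ((9 + 2) - 35)*3 = (11 - 35)*3 = -24*3 = -72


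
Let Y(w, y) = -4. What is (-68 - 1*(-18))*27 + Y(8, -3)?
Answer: -1354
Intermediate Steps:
(-68 - 1*(-18))*27 + Y(8, -3) = (-68 - 1*(-18))*27 - 4 = (-68 + 18)*27 - 4 = -50*27 - 4 = -1350 - 4 = -1354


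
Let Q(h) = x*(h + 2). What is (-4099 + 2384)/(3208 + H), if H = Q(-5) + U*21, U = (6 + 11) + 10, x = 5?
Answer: -343/752 ≈ -0.45612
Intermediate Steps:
U = 27 (U = 17 + 10 = 27)
Q(h) = 10 + 5*h (Q(h) = 5*(h + 2) = 5*(2 + h) = 10 + 5*h)
H = 552 (H = (10 + 5*(-5)) + 27*21 = (10 - 25) + 567 = -15 + 567 = 552)
(-4099 + 2384)/(3208 + H) = (-4099 + 2384)/(3208 + 552) = -1715/3760 = -1715*1/3760 = -343/752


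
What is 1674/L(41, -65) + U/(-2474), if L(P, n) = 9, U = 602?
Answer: 229781/1237 ≈ 185.76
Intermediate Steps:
1674/L(41, -65) + U/(-2474) = 1674/9 + 602/(-2474) = 1674*(1/9) + 602*(-1/2474) = 186 - 301/1237 = 229781/1237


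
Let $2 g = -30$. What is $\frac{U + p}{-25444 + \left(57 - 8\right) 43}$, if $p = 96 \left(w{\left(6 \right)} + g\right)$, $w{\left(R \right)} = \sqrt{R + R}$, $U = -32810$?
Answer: $\frac{34250}{23337} - \frac{64 \sqrt{3}}{7779} \approx 1.4534$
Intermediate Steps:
$w{\left(R \right)} = \sqrt{2} \sqrt{R}$ ($w{\left(R \right)} = \sqrt{2 R} = \sqrt{2} \sqrt{R}$)
$g = -15$ ($g = \frac{1}{2} \left(-30\right) = -15$)
$p = -1440 + 192 \sqrt{3}$ ($p = 96 \left(\sqrt{2} \sqrt{6} - 15\right) = 96 \left(2 \sqrt{3} - 15\right) = 96 \left(-15 + 2 \sqrt{3}\right) = -1440 + 192 \sqrt{3} \approx -1107.4$)
$\frac{U + p}{-25444 + \left(57 - 8\right) 43} = \frac{-32810 - \left(1440 - 192 \sqrt{3}\right)}{-25444 + \left(57 - 8\right) 43} = \frac{-34250 + 192 \sqrt{3}}{-25444 + 49 \cdot 43} = \frac{-34250 + 192 \sqrt{3}}{-25444 + 2107} = \frac{-34250 + 192 \sqrt{3}}{-23337} = \left(-34250 + 192 \sqrt{3}\right) \left(- \frac{1}{23337}\right) = \frac{34250}{23337} - \frac{64 \sqrt{3}}{7779}$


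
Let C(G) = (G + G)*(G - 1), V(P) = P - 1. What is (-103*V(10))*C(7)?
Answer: -77868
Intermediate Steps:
V(P) = -1 + P
C(G) = 2*G*(-1 + G) (C(G) = (2*G)*(-1 + G) = 2*G*(-1 + G))
(-103*V(10))*C(7) = (-103*(-1 + 10))*(2*7*(-1 + 7)) = (-103*9)*(2*7*6) = -927*84 = -77868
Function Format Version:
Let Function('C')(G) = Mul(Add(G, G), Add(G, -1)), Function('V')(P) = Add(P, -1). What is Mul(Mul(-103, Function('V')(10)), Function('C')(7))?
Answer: -77868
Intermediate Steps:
Function('V')(P) = Add(-1, P)
Function('C')(G) = Mul(2, G, Add(-1, G)) (Function('C')(G) = Mul(Mul(2, G), Add(-1, G)) = Mul(2, G, Add(-1, G)))
Mul(Mul(-103, Function('V')(10)), Function('C')(7)) = Mul(Mul(-103, Add(-1, 10)), Mul(2, 7, Add(-1, 7))) = Mul(Mul(-103, 9), Mul(2, 7, 6)) = Mul(-927, 84) = -77868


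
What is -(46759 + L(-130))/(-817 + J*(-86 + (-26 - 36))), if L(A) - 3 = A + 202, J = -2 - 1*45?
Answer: -46834/6139 ≈ -7.6289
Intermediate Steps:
J = -47 (J = -2 - 45 = -47)
L(A) = 205 + A (L(A) = 3 + (A + 202) = 3 + (202 + A) = 205 + A)
-(46759 + L(-130))/(-817 + J*(-86 + (-26 - 36))) = -(46759 + (205 - 130))/(-817 - 47*(-86 + (-26 - 36))) = -(46759 + 75)/(-817 - 47*(-86 - 62)) = -46834/(-817 - 47*(-148)) = -46834/(-817 + 6956) = -46834/6139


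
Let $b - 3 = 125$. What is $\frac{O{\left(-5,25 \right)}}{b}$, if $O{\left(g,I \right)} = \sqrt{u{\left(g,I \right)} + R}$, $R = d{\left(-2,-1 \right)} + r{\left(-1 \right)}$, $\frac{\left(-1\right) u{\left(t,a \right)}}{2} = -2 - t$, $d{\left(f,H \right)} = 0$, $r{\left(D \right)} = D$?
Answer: $\frac{i \sqrt{7}}{128} \approx 0.02067 i$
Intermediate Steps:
$b = 128$ ($b = 3 + 125 = 128$)
$u{\left(t,a \right)} = 4 + 2 t$ ($u{\left(t,a \right)} = - 2 \left(-2 - t\right) = 4 + 2 t$)
$R = -1$ ($R = 0 - 1 = -1$)
$O{\left(g,I \right)} = \sqrt{3 + 2 g}$ ($O{\left(g,I \right)} = \sqrt{\left(4 + 2 g\right) - 1} = \sqrt{3 + 2 g}$)
$\frac{O{\left(-5,25 \right)}}{b} = \frac{\sqrt{3 + 2 \left(-5\right)}}{128} = \sqrt{3 - 10} \cdot \frac{1}{128} = \sqrt{-7} \cdot \frac{1}{128} = i \sqrt{7} \cdot \frac{1}{128} = \frac{i \sqrt{7}}{128}$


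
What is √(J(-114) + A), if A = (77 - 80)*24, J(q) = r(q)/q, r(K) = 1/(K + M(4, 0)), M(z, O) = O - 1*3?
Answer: I*√1423216470/4446 ≈ 8.4853*I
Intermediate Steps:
M(z, O) = -3 + O (M(z, O) = O - 3 = -3 + O)
r(K) = 1/(-3 + K) (r(K) = 1/(K + (-3 + 0)) = 1/(K - 3) = 1/(-3 + K))
J(q) = 1/(q*(-3 + q)) (J(q) = 1/((-3 + q)*q) = 1/(q*(-3 + q)))
A = -72 (A = -3*24 = -72)
√(J(-114) + A) = √(1/((-114)*(-3 - 114)) - 72) = √(-1/114/(-117) - 72) = √(-1/114*(-1/117) - 72) = √(1/13338 - 72) = √(-960335/13338) = I*√1423216470/4446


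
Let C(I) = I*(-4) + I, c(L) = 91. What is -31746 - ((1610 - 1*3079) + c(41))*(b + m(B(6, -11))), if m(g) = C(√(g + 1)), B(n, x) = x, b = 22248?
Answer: 30625998 - 4134*I*√10 ≈ 3.0626e+7 - 13073.0*I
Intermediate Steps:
C(I) = -3*I (C(I) = -4*I + I = -3*I)
m(g) = -3*√(1 + g) (m(g) = -3*√(g + 1) = -3*√(1 + g))
-31746 - ((1610 - 1*3079) + c(41))*(b + m(B(6, -11))) = -31746 - ((1610 - 1*3079) + 91)*(22248 - 3*√(1 - 11)) = -31746 - ((1610 - 3079) + 91)*(22248 - 3*I*√10) = -31746 - (-1469 + 91)*(22248 - 3*I*√10) = -31746 - (-1378)*(22248 - 3*I*√10) = -31746 - (-30657744 + 4134*I*√10) = -31746 + (30657744 - 4134*I*√10) = 30625998 - 4134*I*√10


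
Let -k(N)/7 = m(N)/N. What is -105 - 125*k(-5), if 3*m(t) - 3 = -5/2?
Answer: -805/6 ≈ -134.17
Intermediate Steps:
m(t) = ⅙ (m(t) = 1 + (-5/2)/3 = 1 + (-5*½)/3 = 1 + (⅓)*(-5/2) = 1 - ⅚ = ⅙)
k(N) = -7/(6*N)
-105 - 125*k(-5) = -105 - (-875)/(6*(-5)) = -105 - (-875)*(-1)/(6*5) = -105 - 125*7/30 = -105 - 175/6 = -805/6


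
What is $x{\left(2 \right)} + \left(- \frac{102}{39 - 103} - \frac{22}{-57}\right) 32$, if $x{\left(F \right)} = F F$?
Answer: $\frac{3839}{57} \approx 67.351$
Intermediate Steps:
$x{\left(F \right)} = F^{2}$
$x{\left(2 \right)} + \left(- \frac{102}{39 - 103} - \frac{22}{-57}\right) 32 = 2^{2} + \left(- \frac{102}{39 - 103} - \frac{22}{-57}\right) 32 = 4 + \left(- \frac{102}{39 - 103} - - \frac{22}{57}\right) 32 = 4 + \left(- \frac{102}{-64} + \frac{22}{57}\right) 32 = 4 + \left(\left(-102\right) \left(- \frac{1}{64}\right) + \frac{22}{57}\right) 32 = 4 + \left(\frac{51}{32} + \frac{22}{57}\right) 32 = 4 + \frac{3611}{1824} \cdot 32 = 4 + \frac{3611}{57} = \frac{3839}{57}$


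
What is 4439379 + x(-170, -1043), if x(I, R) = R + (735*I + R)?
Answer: 4312343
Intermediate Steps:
x(I, R) = 2*R + 735*I (x(I, R) = R + (R + 735*I) = 2*R + 735*I)
4439379 + x(-170, -1043) = 4439379 + (2*(-1043) + 735*(-170)) = 4439379 + (-2086 - 124950) = 4439379 - 127036 = 4312343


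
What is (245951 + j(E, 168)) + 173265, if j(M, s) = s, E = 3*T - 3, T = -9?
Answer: 419384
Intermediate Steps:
E = -30 (E = 3*(-9) - 3 = -27 - 3 = -30)
(245951 + j(E, 168)) + 173265 = (245951 + 168) + 173265 = 246119 + 173265 = 419384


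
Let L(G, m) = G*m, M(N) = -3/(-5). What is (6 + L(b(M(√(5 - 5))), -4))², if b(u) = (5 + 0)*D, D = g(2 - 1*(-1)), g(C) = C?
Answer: 2916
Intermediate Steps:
M(N) = ⅗ (M(N) = -3*(-⅕) = ⅗)
D = 3 (D = 2 - 1*(-1) = 2 + 1 = 3)
b(u) = 15 (b(u) = (5 + 0)*3 = 5*3 = 15)
(6 + L(b(M(√(5 - 5))), -4))² = (6 + 15*(-4))² = (6 - 60)² = (-54)² = 2916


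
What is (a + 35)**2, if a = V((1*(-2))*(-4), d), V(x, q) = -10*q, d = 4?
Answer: 25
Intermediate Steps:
a = -40 (a = -10*4 = -40)
(a + 35)**2 = (-40 + 35)**2 = (-5)**2 = 25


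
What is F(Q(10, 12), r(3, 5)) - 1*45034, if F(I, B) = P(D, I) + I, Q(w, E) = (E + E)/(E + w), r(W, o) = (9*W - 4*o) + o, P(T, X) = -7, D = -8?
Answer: -495439/11 ≈ -45040.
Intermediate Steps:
r(W, o) = -3*o + 9*W (r(W, o) = (-4*o + 9*W) + o = -3*o + 9*W)
Q(w, E) = 2*E/(E + w) (Q(w, E) = (2*E)/(E + w) = 2*E/(E + w))
F(I, B) = -7 + I
F(Q(10, 12), r(3, 5)) - 1*45034 = (-7 + 2*12/(12 + 10)) - 1*45034 = (-7 + 2*12/22) - 45034 = (-7 + 2*12*(1/22)) - 45034 = (-7 + 12/11) - 45034 = -65/11 - 45034 = -495439/11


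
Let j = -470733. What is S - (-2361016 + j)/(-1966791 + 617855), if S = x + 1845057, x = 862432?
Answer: 3652226549955/1348936 ≈ 2.7075e+6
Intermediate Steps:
S = 2707489 (S = 862432 + 1845057 = 2707489)
S - (-2361016 + j)/(-1966791 + 617855) = 2707489 - (-2361016 - 470733)/(-1966791 + 617855) = 2707489 - (-2831749)/(-1348936) = 2707489 - (-2831749)*(-1)/1348936 = 2707489 - 1*2831749/1348936 = 2707489 - 2831749/1348936 = 3652226549955/1348936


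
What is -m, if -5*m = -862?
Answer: -862/5 ≈ -172.40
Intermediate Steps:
m = 862/5 (m = -⅕*(-862) = 862/5 ≈ 172.40)
-m = -1*862/5 = -862/5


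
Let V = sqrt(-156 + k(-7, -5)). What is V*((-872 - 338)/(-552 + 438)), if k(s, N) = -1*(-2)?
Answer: 605*I*sqrt(154)/57 ≈ 131.72*I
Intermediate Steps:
k(s, N) = 2
V = I*sqrt(154) (V = sqrt(-156 + 2) = sqrt(-154) = I*sqrt(154) ≈ 12.41*I)
V*((-872 - 338)/(-552 + 438)) = (I*sqrt(154))*((-872 - 338)/(-552 + 438)) = (I*sqrt(154))*(-1210/(-114)) = (I*sqrt(154))*(-1210*(-1/114)) = (I*sqrt(154))*(605/57) = 605*I*sqrt(154)/57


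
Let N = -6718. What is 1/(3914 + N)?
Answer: -1/2804 ≈ -0.00035663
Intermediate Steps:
1/(3914 + N) = 1/(3914 - 6718) = 1/(-2804) = -1/2804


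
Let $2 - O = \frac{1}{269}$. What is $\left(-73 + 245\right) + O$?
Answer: $\frac{46805}{269} \approx 174.0$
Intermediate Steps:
$O = \frac{537}{269}$ ($O = 2 - \frac{1}{269} = \frac{537}{269} \approx 1.9963$)
$\left(-73 + 245\right) + O = \left(-73 + 245\right) + \frac{537}{269} = 172 + \frac{537}{269} = \frac{46805}{269}$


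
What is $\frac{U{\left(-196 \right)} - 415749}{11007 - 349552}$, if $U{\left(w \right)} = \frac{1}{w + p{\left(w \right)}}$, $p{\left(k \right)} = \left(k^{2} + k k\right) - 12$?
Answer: $\frac{6371270275}{5188134416} \approx 1.228$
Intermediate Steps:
$p{\left(k \right)} = -12 + 2 k^{2}$ ($p{\left(k \right)} = \left(k^{2} + k^{2}\right) - 12 = 2 k^{2} - 12 = -12 + 2 k^{2}$)
$U{\left(w \right)} = \frac{1}{-12 + w + 2 w^{2}}$ ($U{\left(w \right)} = \frac{1}{w + \left(-12 + 2 w^{2}\right)} = \frac{1}{-12 + w + 2 w^{2}}$)
$\frac{U{\left(-196 \right)} - 415749}{11007 - 349552} = \frac{\frac{1}{-12 - 196 + 2 \left(-196\right)^{2}} - 415749}{11007 - 349552} = \frac{\frac{1}{-12 - 196 + 2 \cdot 38416} - 415749}{-338545} = \left(\frac{1}{-12 - 196 + 76832} - 415749\right) \left(- \frac{1}{338545}\right) = \left(\frac{1}{76624} - 415749\right) \left(- \frac{1}{338545}\right) = \left(- \frac{31856351375}{76624}\right) \left(- \frac{1}{338545}\right) = \frac{6371270275}{5188134416}$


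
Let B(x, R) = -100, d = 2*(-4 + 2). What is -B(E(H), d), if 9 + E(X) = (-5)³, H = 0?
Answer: 100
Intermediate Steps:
d = -4 (d = 2*(-2) = -4)
E(X) = -134 (E(X) = -9 + (-5)³ = -9 - 125 = -134)
-B(E(H), d) = -1*(-100) = 100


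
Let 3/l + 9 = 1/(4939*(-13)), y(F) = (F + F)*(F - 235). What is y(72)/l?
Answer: 4521207936/64207 ≈ 70416.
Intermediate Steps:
y(F) = 2*F*(-235 + F) (y(F) = (2*F)*(-235 + F) = 2*F*(-235 + F))
l = -192621/577864 (l = 3/(-9 + 1/(4939*(-13))) = 3/(-9 + 1/(-64207)) = 3/(-9 - 1/64207) = 3/(-577864/64207) = 3*(-64207/577864) = -192621/577864 ≈ -0.33333)
y(72)/l = (2*72*(-235 + 72))/(-192621/577864) = (2*72*(-163))*(-577864/192621) = -23472*(-577864/192621) = 4521207936/64207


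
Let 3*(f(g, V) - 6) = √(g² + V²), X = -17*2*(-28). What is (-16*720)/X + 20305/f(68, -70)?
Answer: -14372793/109480 + 12183*√2381/920 ≈ 514.89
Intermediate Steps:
X = 952 (X = -34*(-28) = 952)
f(g, V) = 6 + √(V² + g²)/3 (f(g, V) = 6 + √(g² + V²)/3 = 6 + √(V² + g²)/3)
(-16*720)/X + 20305/f(68, -70) = -16*720/952 + 20305/(6 + √((-70)² + 68²)/3) = -11520*1/952 + 20305/(6 + √(4900 + 4624)/3) = -1440/119 + 20305/(6 + √9524/3) = -1440/119 + 20305/(6 + (2*√2381)/3) = -1440/119 + 20305/(6 + 2*√2381/3)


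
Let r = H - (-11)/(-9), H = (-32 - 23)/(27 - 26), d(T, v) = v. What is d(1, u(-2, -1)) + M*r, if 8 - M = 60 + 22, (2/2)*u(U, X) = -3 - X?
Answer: 37426/9 ≈ 4158.4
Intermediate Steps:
u(U, X) = -3 - X
H = -55 (H = -55/1 = -55*1 = -55)
r = -506/9 (r = -55 - (-11)/(-9) = -55 - (-11)*(-1)/9 = -55 - 1*11/9 = -55 - 11/9 = -506/9 ≈ -56.222)
M = -74 (M = 8 - (60 + 22) = 8 - 1*82 = 8 - 82 = -74)
d(1, u(-2, -1)) + M*r = (-3 - 1*(-1)) - 74*(-506/9) = (-3 + 1) + 37444/9 = -2 + 37444/9 = 37426/9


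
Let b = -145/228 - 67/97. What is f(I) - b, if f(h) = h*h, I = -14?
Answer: 4364077/22116 ≈ 197.33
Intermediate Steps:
f(h) = h²
b = -29341/22116 (b = -145*1/228 - 67*1/97 = -145/228 - 67/97 = -29341/22116 ≈ -1.3267)
f(I) - b = (-14)² - 1*(-29341/22116) = 196 + 29341/22116 = 4364077/22116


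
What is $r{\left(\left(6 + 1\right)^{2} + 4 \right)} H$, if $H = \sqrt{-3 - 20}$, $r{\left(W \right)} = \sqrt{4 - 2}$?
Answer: $i \sqrt{46} \approx 6.7823 i$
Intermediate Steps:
$r{\left(W \right)} = \sqrt{2}$
$H = i \sqrt{23}$ ($H = \sqrt{-23} = i \sqrt{23} \approx 4.7958 i$)
$r{\left(\left(6 + 1\right)^{2} + 4 \right)} H = \sqrt{2} i \sqrt{23} = i \sqrt{46}$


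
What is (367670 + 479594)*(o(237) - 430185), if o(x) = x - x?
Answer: -364480263840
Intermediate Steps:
o(x) = 0
(367670 + 479594)*(o(237) - 430185) = (367670 + 479594)*(0 - 430185) = 847264*(-430185) = -364480263840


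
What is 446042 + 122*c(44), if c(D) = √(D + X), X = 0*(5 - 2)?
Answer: 446042 + 244*√11 ≈ 4.4685e+5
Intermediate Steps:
X = 0 (X = 0*3 = 0)
c(D) = √D (c(D) = √(D + 0) = √D)
446042 + 122*c(44) = 446042 + 122*√44 = 446042 + 122*(2*√11) = 446042 + 244*√11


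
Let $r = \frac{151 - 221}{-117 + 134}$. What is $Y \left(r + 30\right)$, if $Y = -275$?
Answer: $- \frac{121000}{17} \approx -7117.6$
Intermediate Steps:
$r = - \frac{70}{17} \approx -4.1176$
$Y \left(r + 30\right) = - 275 \left(- \frac{70}{17} + 30\right) = \left(-275\right) \frac{440}{17} = - \frac{121000}{17}$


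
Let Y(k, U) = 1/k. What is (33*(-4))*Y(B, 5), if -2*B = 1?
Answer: 264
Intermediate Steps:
B = -½ (B = -½*1 = -½ ≈ -0.50000)
(33*(-4))*Y(B, 5) = (33*(-4))/(-½) = -132*(-2) = 264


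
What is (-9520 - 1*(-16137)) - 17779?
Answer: -11162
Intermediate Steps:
(-9520 - 1*(-16137)) - 17779 = (-9520 + 16137) - 17779 = 6617 - 17779 = -11162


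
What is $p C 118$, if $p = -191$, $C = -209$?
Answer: $4710442$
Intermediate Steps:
$p C 118 = \left(-191\right) \left(-209\right) 118 = 39919 \cdot 118 = 4710442$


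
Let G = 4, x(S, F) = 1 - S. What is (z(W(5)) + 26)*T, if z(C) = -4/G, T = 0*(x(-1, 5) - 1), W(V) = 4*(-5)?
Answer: 0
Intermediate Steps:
W(V) = -20
T = 0 (T = 0*((1 - 1*(-1)) - 1) = 0*((1 + 1) - 1) = 0*(2 - 1) = 0*1 = 0)
z(C) = -1 (z(C) = -4/4 = -4*¼ = -1)
(z(W(5)) + 26)*T = (-1 + 26)*0 = 25*0 = 0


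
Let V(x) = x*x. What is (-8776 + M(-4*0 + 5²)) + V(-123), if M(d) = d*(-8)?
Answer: 6153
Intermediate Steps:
V(x) = x²
M(d) = -8*d
(-8776 + M(-4*0 + 5²)) + V(-123) = (-8776 - 8*(-4*0 + 5²)) + (-123)² = (-8776 - 8*(0 + 25)) + 15129 = (-8776 - 8*25) + 15129 = (-8776 - 200) + 15129 = -8976 + 15129 = 6153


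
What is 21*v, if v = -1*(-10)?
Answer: 210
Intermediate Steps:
v = 10
21*v = 21*10 = 210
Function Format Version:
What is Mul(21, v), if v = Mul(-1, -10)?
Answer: 210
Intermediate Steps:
v = 10
Mul(21, v) = Mul(21, 10) = 210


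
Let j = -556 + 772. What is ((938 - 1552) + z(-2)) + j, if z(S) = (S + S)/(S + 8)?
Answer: -1196/3 ≈ -398.67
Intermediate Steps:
z(S) = 2*S/(8 + S) (z(S) = (2*S)/(8 + S) = 2*S/(8 + S))
j = 216
((938 - 1552) + z(-2)) + j = ((938 - 1552) + 2*(-2)/(8 - 2)) + 216 = (-614 + 2*(-2)/6) + 216 = (-614 + 2*(-2)*(1/6)) + 216 = (-614 - 2/3) + 216 = -1844/3 + 216 = -1196/3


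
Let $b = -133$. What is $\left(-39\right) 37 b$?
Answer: $191919$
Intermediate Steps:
$\left(-39\right) 37 b = \left(-39\right) 37 \left(-133\right) = \left(-1443\right) \left(-133\right) = 191919$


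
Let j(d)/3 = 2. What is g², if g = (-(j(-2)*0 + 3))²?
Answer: 81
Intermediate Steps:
j(d) = 6 (j(d) = 3*2 = 6)
g = 9 (g = (-(6*0 + 3))² = (-(0 + 3))² = (-1*3)² = (-3)² = 9)
g² = 9² = 81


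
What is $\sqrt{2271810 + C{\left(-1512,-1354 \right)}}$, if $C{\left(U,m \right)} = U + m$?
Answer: $4 \sqrt{141809} \approx 1506.3$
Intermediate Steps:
$\sqrt{2271810 + C{\left(-1512,-1354 \right)}} = \sqrt{2271810 - 2866} = \sqrt{2268944} = 4 \sqrt{141809}$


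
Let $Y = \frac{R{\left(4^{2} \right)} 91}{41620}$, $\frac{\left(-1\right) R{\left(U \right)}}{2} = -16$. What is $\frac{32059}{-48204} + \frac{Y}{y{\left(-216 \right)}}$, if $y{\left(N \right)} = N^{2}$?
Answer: $- \frac{54038849141}{81253144440} \approx -0.66507$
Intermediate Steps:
$R{\left(U \right)} = 32$ ($R{\left(U \right)} = \left(-2\right) \left(-16\right) = 32$)
$Y = \frac{728}{10405}$ ($Y = \frac{32 \cdot 91}{41620} = 2912 \cdot \frac{1}{41620} = \frac{728}{10405} \approx 0.069966$)
$\frac{32059}{-48204} + \frac{Y}{y{\left(-216 \right)}} = \frac{32059}{-48204} + \frac{728}{10405 \left(-216\right)^{2}} = 32059 \left(- \frac{1}{48204}\right) + \frac{728}{10405 \cdot 46656} = - \frac{32059}{48204} + \frac{728}{10405} \cdot \frac{1}{46656} = - \frac{32059}{48204} + \frac{91}{60681960} = - \frac{54038849141}{81253144440}$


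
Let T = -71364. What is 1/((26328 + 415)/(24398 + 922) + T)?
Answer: -25320/1806909737 ≈ -1.4013e-5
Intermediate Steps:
1/((26328 + 415)/(24398 + 922) + T) = 1/((26328 + 415)/(24398 + 922) - 71364) = 1/(26743/25320 - 71364) = 1/(-1806909737/25320) = -25320/1806909737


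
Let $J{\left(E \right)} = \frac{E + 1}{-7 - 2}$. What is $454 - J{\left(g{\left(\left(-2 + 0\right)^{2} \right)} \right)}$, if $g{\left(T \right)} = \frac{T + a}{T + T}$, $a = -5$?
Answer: $\frac{32695}{72} \approx 454.1$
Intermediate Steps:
$g{\left(T \right)} = \frac{-5 + T}{2 T}$ ($g{\left(T \right)} = \frac{T - 5}{T + T} = \frac{-5 + T}{2 T}$)
$J{\left(E \right)} = - \frac{1}{9} - \frac{E}{9}$ ($J{\left(E \right)} = \frac{1 + E}{-9} = \left(1 + E\right) \left(- \frac{1}{9}\right) = - \frac{1}{9} - \frac{E}{9}$)
$454 - J{\left(g{\left(\left(-2 + 0\right)^{2} \right)} \right)} = 454 - \left(- \frac{1}{9} - \frac{\frac{1}{2} \frac{1}{\left(-2 + 0\right)^{2}} \left(-5 + \left(-2 + 0\right)^{2}\right)}{9}\right) = 454 - \left(- \frac{1}{9} - \frac{\frac{1}{2} \frac{1}{\left(-2\right)^{2}} \left(-5 + \left(-2\right)^{2}\right)}{9}\right) = 454 - \left(- \frac{1}{9} - \frac{\frac{1}{2} \cdot \frac{1}{4} \left(-5 + 4\right)}{9}\right) = 454 - \left(- \frac{1}{9} - \frac{\frac{1}{2} \cdot \frac{1}{4} \left(-1\right)}{9}\right) = 454 - \left(- \frac{1}{9} - - \frac{1}{72}\right) = 454 - \left(- \frac{1}{9} + \frac{1}{72}\right) = 454 - - \frac{7}{72} = 454 + \frac{7}{72} = \frac{32695}{72}$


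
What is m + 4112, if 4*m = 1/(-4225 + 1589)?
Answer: 43356927/10544 ≈ 4112.0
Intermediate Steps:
m = -1/10544 (m = 1/(4*(-4225 + 1589)) = (1/4)/(-2636) = (1/4)*(-1/2636) = -1/10544 ≈ -9.4841e-5)
m + 4112 = -1/10544 + 4112 = 43356927/10544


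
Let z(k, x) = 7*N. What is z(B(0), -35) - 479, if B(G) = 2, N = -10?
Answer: -549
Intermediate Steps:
z(k, x) = -70 (z(k, x) = 7*(-10) = -70)
z(B(0), -35) - 479 = -70 - 479 = -549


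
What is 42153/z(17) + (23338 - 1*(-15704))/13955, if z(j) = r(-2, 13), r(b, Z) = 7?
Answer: 588518409/97685 ≈ 6024.7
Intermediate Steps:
z(j) = 7
42153/z(17) + (23338 - 1*(-15704))/13955 = 42153/7 + (23338 - 1*(-15704))/13955 = 42153*(⅐) + (23338 + 15704)*(1/13955) = 42153/7 + 39042*(1/13955) = 42153/7 + 39042/13955 = 588518409/97685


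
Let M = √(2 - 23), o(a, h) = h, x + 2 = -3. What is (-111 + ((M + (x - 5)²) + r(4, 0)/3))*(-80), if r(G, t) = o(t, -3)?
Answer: 960 - 80*I*√21 ≈ 960.0 - 366.61*I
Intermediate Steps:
x = -5 (x = -2 - 3 = -5)
r(G, t) = -3
M = I*√21 (M = √(-21) = I*√21 ≈ 4.5826*I)
(-111 + ((M + (x - 5)²) + r(4, 0)/3))*(-80) = (-111 + ((I*√21 + (-5 - 5)²) - 3/3))*(-80) = (-111 + ((I*√21 + (-10)²) - 3*⅓))*(-80) = (-111 + ((I*√21 + 100) - 1))*(-80) = (-111 + ((100 + I*√21) - 1))*(-80) = (-111 + (99 + I*√21))*(-80) = (-12 + I*√21)*(-80) = 960 - 80*I*√21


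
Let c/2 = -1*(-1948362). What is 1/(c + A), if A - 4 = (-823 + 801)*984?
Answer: 1/3875080 ≈ 2.5806e-7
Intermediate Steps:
c = 3896724 (c = 2*(-1*(-1948362)) = 2*1948362 = 3896724)
A = -21644 (A = 4 + (-823 + 801)*984 = 4 - 22*984 = 4 - 21648 = -21644)
1/(c + A) = 1/(3896724 - 21644) = 1/3875080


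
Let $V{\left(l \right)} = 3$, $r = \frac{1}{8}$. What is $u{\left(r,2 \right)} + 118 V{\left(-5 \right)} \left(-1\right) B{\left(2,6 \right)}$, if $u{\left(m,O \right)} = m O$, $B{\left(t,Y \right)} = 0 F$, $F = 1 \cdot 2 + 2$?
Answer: $\frac{1}{4} \approx 0.25$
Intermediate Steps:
$F = 4$ ($F = 2 + 2 = 4$)
$r = \frac{1}{8} \approx 0.125$
$B{\left(t,Y \right)} = 0$ ($B{\left(t,Y \right)} = 0 \cdot 4 = 0$)
$u{\left(m,O \right)} = O m$
$u{\left(r,2 \right)} + 118 V{\left(-5 \right)} \left(-1\right) B{\left(2,6 \right)} = 2 \cdot \frac{1}{8} + 118 \cdot 3 \left(-1\right) 0 = \frac{1}{4} + 118 \left(\left(-3\right) 0\right) = \frac{1}{4} + 118 \cdot 0 = \frac{1}{4} + 0 = \frac{1}{4}$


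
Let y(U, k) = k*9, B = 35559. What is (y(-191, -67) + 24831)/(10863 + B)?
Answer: 1346/2579 ≈ 0.52191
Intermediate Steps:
y(U, k) = 9*k
(y(-191, -67) + 24831)/(10863 + B) = (9*(-67) + 24831)/(10863 + 35559) = (-603 + 24831)/46422 = 24228*(1/46422) = 1346/2579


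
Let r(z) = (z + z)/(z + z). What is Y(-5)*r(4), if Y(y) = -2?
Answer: -2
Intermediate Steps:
r(z) = 1 (r(z) = (2*z)/((2*z)) = (2*z)*(1/(2*z)) = 1)
Y(-5)*r(4) = -2*1 = -2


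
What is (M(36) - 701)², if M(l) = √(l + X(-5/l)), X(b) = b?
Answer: (4206 - √1291)²/36 ≈ 4.8304e+5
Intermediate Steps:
M(l) = √(l - 5/l)
(M(36) - 701)² = (√(36 - 5/36) - 701)² = (√(1291/36) - 701)² = (√1291/6 - 701)² = (-701 + √1291/6)²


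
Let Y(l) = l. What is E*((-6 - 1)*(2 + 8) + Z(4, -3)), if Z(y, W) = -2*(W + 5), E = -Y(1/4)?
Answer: 37/2 ≈ 18.500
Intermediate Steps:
E = -1/4 ≈ -0.25000
Z(y, W) = -10 - 2*W (Z(y, W) = -2*(5 + W) = -10 - 2*W)
E*((-6 - 1)*(2 + 8) + Z(4, -3)) = -((-6 - 1)*(2 + 8) + (-10 - 2*(-3)))/4 = -(-7*10 + (-10 + 6))/4 = -(-70 - 4)/4 = -1/4*(-74) = 37/2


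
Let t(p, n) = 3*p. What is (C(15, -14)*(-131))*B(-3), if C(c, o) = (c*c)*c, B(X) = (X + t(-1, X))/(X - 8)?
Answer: -2652750/11 ≈ -2.4116e+5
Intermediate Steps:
B(X) = (-3 + X)/(-8 + X) (B(X) = (X + 3*(-1))/(X - 8) = (X - 3)/(-8 + X) = (-3 + X)/(-8 + X))
C(c, o) = c³ (C(c, o) = c²*c = c³)
(C(15, -14)*(-131))*B(-3) = (15³*(-131))*((-3 - 3)/(-8 - 3)) = (3375*(-131))*(-6/(-11)) = -(-442125)*(-6)/11 = -442125*6/11 = -2652750/11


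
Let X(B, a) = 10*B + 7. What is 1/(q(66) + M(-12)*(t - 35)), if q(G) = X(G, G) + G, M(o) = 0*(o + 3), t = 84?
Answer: 1/733 ≈ 0.0013643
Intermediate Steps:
X(B, a) = 7 + 10*B
M(o) = 0 (M(o) = 0*(3 + o) = 0)
q(G) = 7 + 11*G (q(G) = (7 + 10*G) + G = 7 + 11*G)
1/(q(66) + M(-12)*(t - 35)) = 1/((7 + 11*66) + 0*(84 - 35)) = 1/((7 + 726) + 0*49) = 1/(733 + 0) = 1/733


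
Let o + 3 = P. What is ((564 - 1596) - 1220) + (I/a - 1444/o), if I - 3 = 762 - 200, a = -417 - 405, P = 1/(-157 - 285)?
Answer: -1932577987/1090794 ≈ -1771.7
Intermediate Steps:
P = -1/442 (P = 1/(-442) = -1/442 ≈ -0.0022624)
o = -1327/442 (o = -3 - 1/442 = -1327/442 ≈ -3.0023)
a = -822
I = 565 (I = 3 + (762 - 200) = 3 + 562 = 565)
((564 - 1596) - 1220) + (I/a - 1444/o) = ((564 - 1596) - 1220) + (565/(-822) - 1444/(-1327/442)) = (-1032 - 1220) + (565*(-1/822) - 1444*(-442/1327)) = -2252 + (-565/822 + 638248/1327) = -2252 + 523890101/1090794 = -1932577987/1090794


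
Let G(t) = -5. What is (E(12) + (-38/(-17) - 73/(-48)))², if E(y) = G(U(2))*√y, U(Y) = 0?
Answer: 209151025/665856 - 15325*√3/204 ≈ 183.99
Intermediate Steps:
E(y) = -5*√y
(E(12) + (-38/(-17) - 73/(-48)))² = (-10*√3 + (-38/(-17) - 73/(-48)))² = (-10*√3 + (-38*(-1/17) - 73*(-1/48)))² = (-10*√3 + (38/17 + 73/48))² = (-10*√3 + 3065/816)² = (3065/816 - 10*√3)²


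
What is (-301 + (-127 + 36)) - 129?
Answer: -521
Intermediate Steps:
(-301 + (-127 + 36)) - 129 = (-301 - 91) - 129 = -392 - 129 = -521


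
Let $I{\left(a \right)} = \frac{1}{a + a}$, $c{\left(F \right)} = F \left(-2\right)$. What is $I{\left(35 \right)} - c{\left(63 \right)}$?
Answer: $\frac{8821}{70} \approx 126.01$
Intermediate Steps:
$c{\left(F \right)} = - 2 F$
$I{\left(a \right)} = \frac{1}{2 a}$
$I{\left(35 \right)} - c{\left(63 \right)} = \frac{1}{2 \cdot 35} - \left(-2\right) 63 = \frac{1}{2} \cdot \frac{1}{35} - -126 = \frac{1}{70} + 126 = \frac{8821}{70}$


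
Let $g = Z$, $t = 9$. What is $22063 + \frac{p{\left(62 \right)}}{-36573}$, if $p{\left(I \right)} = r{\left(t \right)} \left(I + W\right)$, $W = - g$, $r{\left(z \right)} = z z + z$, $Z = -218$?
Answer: $\frac{268961633}{12191} \approx 22062.0$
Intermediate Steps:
$g = -218$
$r{\left(z \right)} = z + z^{2}$ ($r{\left(z \right)} = z^{2} + z = z + z^{2}$)
$W = 218$ ($W = \left(-1\right) \left(-218\right) = 218$)
$p{\left(I \right)} = 19620 + 90 I$ ($p{\left(I \right)} = 9 \left(1 + 9\right) \left(I + 218\right) = 9 \cdot 10 \left(218 + I\right) = 90 \left(218 + I\right) = 19620 + 90 I$)
$22063 + \frac{p{\left(62 \right)}}{-36573} = 22063 + \frac{19620 + 90 \cdot 62}{-36573} = 22063 + \left(19620 + 5580\right) \left(- \frac{1}{36573}\right) = 22063 + 25200 \left(- \frac{1}{36573}\right) = 22063 - \frac{8400}{12191} = \frac{268961633}{12191}$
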